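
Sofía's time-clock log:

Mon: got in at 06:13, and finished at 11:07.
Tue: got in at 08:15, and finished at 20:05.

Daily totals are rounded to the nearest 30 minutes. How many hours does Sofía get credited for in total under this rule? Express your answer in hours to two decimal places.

17.00 hours

Mon: 06:13–11:07 = 4 h 54 min → rounds to 5 h 0 min
Tue: 08:15–20:05 = 11 h 50 min → rounds to 12 h 0 min
Total credited: 17 h 0 min.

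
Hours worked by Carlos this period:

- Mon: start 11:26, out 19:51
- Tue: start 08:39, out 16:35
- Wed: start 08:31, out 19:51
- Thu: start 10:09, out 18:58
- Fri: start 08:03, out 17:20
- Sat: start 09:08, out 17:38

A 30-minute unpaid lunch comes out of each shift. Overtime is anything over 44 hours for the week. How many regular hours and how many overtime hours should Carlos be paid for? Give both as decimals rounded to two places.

Regular 44.00 hours, overtime 7.28 hours

Mon: 11:26–19:51 = 8 h 25 min; less 30 min break → 7 h 55 min
Tue: 08:39–16:35 = 7 h 56 min; less 30 min break → 7 h 26 min
Wed: 08:31–19:51 = 11 h 20 min; less 30 min break → 10 h 50 min
Thu: 10:09–18:58 = 8 h 49 min; less 30 min break → 8 h 19 min
Fri: 08:03–17:20 = 9 h 17 min; less 30 min break → 8 h 47 min
Sat: 09:08–17:38 = 8 h 30 min; less 30 min break → 8 h 0 min
Total worked: 51 h 17 min = 51.28 h.
Threshold 44 h → overtime 7 h 17 min, regular 44 h 0 min.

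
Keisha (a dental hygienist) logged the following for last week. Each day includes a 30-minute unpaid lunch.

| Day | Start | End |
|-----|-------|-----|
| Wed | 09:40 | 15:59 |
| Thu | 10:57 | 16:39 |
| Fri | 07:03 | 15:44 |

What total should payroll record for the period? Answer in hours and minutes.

Wed: 09:40–15:59 = 6 h 19 min; less 30 min break → 5 h 49 min
Thu: 10:57–16:39 = 5 h 42 min; less 30 min break → 5 h 12 min
Fri: 07:03–15:44 = 8 h 41 min; less 30 min break → 8 h 11 min
Total: 5 h 49 min + 5 h 12 min + 8 h 11 min = 19 h 12 min.

19 h 12 min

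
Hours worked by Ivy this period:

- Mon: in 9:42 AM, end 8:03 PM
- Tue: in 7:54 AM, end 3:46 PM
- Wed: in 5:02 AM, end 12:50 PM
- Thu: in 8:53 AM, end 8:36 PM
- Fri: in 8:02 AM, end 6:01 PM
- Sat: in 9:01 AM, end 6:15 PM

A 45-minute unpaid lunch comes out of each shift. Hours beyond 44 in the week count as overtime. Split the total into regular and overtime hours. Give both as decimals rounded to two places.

Mon: 9:42 AM–8:03 PM = 10 h 21 min; less 45 min break → 9 h 36 min
Tue: 7:54 AM–3:46 PM = 7 h 52 min; less 45 min break → 7 h 7 min
Wed: 5:02 AM–12:50 PM = 7 h 48 min; less 45 min break → 7 h 3 min
Thu: 8:53 AM–8:36 PM = 11 h 43 min; less 45 min break → 10 h 58 min
Fri: 8:02 AM–6:01 PM = 9 h 59 min; less 45 min break → 9 h 14 min
Sat: 9:01 AM–6:15 PM = 9 h 14 min; less 45 min break → 8 h 29 min
Total worked: 52 h 27 min = 52.45 h.
Threshold 44 h → overtime 8 h 27 min, regular 44 h 0 min.

Regular 44.00 hours, overtime 8.45 hours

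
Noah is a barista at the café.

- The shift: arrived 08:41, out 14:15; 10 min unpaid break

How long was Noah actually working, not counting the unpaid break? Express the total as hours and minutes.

5 h 24 min

The shift: 08:41–14:15 = 5 h 34 min; less 10 min break → 5 h 24 min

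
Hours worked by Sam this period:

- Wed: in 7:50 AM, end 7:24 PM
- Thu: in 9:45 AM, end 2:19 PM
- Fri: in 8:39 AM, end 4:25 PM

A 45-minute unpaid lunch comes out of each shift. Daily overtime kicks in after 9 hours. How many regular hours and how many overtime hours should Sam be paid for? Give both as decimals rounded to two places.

Regular 19.83 hours, overtime 1.82 hours

Wed: 7:50 AM–7:24 PM = 11 h 34 min; less 45 min break → 10 h 49 min
Thu: 9:45 AM–2:19 PM = 4 h 34 min; less 45 min break → 3 h 49 min
Fri: 8:39 AM–4:25 PM = 7 h 46 min; less 45 min break → 7 h 1 min
Wed reg 9 h 0 min / OT 1 h 49 min; Thu reg 3 h 49 min / OT 0 h 0 min; Fri reg 7 h 1 min / OT 0 h 0 min.
Totals: regular 19 h 50 min, overtime 1 h 49 min.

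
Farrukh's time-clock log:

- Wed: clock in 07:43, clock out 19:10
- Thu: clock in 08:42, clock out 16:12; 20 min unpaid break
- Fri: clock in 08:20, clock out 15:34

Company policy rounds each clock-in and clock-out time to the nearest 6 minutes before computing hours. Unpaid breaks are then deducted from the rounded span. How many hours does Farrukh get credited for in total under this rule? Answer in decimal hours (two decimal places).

25.97 hours

Wed: in 07:43→07:42, out 19:10→19:12; 11 h 30 min
Thu: in 08:42→08:42, out 16:12→16:12; 7 h 30 min − 20 min = 7 h 10 min
Fri: in 08:20→08:18, out 15:34→15:36; 7 h 18 min
Total credited: 25 h 58 min.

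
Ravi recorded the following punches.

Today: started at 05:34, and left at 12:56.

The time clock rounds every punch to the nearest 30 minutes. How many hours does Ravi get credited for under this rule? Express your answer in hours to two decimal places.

7.50 hours

Today: in 05:34→05:30, out 12:56→13:00; 7 h 30 min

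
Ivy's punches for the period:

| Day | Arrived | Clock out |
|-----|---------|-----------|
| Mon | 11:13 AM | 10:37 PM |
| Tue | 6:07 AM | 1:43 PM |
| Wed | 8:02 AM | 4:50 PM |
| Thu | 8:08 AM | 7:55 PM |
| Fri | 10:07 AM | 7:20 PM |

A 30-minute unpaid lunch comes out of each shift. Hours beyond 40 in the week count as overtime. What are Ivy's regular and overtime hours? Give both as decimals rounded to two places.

Mon: 11:13 AM–10:37 PM = 11 h 24 min; less 30 min break → 10 h 54 min
Tue: 6:07 AM–1:43 PM = 7 h 36 min; less 30 min break → 7 h 6 min
Wed: 8:02 AM–4:50 PM = 8 h 48 min; less 30 min break → 8 h 18 min
Thu: 8:08 AM–7:55 PM = 11 h 47 min; less 30 min break → 11 h 17 min
Fri: 10:07 AM–7:20 PM = 9 h 13 min; less 30 min break → 8 h 43 min
Total worked: 46 h 18 min = 46.30 h.
Threshold 40 h → overtime 6 h 18 min, regular 40 h 0 min.

Regular 40.00 hours, overtime 6.30 hours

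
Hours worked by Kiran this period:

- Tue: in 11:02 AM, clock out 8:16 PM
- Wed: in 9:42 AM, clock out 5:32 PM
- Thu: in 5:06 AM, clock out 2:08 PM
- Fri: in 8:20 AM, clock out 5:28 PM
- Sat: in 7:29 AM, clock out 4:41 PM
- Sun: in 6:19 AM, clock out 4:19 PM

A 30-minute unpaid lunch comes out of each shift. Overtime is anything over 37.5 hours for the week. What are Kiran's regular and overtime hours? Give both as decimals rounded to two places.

Regular 37.50 hours, overtime 13.93 hours

Tue: 11:02 AM–8:16 PM = 9 h 14 min; less 30 min break → 8 h 44 min
Wed: 9:42 AM–5:32 PM = 7 h 50 min; less 30 min break → 7 h 20 min
Thu: 5:06 AM–2:08 PM = 9 h 2 min; less 30 min break → 8 h 32 min
Fri: 8:20 AM–5:28 PM = 9 h 8 min; less 30 min break → 8 h 38 min
Sat: 7:29 AM–4:41 PM = 9 h 12 min; less 30 min break → 8 h 42 min
Sun: 6:19 AM–4:19 PM = 10 h 0 min; less 30 min break → 9 h 30 min
Total worked: 51 h 26 min = 51.43 h.
Threshold 37.5 h → overtime 13 h 56 min, regular 37 h 30 min.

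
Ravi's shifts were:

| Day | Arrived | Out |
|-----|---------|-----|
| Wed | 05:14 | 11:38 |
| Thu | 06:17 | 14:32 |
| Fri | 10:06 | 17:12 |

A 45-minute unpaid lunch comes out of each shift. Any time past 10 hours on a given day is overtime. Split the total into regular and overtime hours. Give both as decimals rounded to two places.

Regular 19.50 hours, overtime 0.00 hours

Wed: 05:14–11:38 = 6 h 24 min; less 45 min break → 5 h 39 min
Thu: 06:17–14:32 = 8 h 15 min; less 45 min break → 7 h 30 min
Fri: 10:06–17:12 = 7 h 6 min; less 45 min break → 6 h 21 min
Wed reg 5 h 39 min / OT 0 h 0 min; Thu reg 7 h 30 min / OT 0 h 0 min; Fri reg 6 h 21 min / OT 0 h 0 min.
Totals: regular 19 h 30 min, overtime 0 h 0 min.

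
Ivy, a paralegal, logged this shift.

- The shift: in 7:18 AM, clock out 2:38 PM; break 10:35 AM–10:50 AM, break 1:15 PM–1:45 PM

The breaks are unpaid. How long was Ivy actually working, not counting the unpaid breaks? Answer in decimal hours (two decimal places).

The shift: 7:18 AM–2:38 PM = 7 h 20 min; less 45 min break → 6 h 35 min

6.58 hours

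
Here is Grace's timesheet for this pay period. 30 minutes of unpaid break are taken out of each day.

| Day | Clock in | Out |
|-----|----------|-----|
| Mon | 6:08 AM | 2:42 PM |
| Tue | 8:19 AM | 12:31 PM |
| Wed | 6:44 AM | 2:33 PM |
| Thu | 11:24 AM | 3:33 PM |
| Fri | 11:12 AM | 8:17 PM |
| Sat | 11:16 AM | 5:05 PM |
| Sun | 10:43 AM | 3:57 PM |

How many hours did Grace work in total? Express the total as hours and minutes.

Mon: 6:08 AM–2:42 PM = 8 h 34 min; less 30 min break → 8 h 4 min
Tue: 8:19 AM–12:31 PM = 4 h 12 min; less 30 min break → 3 h 42 min
Wed: 6:44 AM–2:33 PM = 7 h 49 min; less 30 min break → 7 h 19 min
Thu: 11:24 AM–3:33 PM = 4 h 9 min; less 30 min break → 3 h 39 min
Fri: 11:12 AM–8:17 PM = 9 h 5 min; less 30 min break → 8 h 35 min
Sat: 11:16 AM–5:05 PM = 5 h 49 min; less 30 min break → 5 h 19 min
Sun: 10:43 AM–3:57 PM = 5 h 14 min; less 30 min break → 4 h 44 min
Total: 8 h 4 min + 3 h 42 min + 7 h 19 min + 3 h 39 min + 8 h 35 min + 5 h 19 min + 4 h 44 min = 41 h 22 min.

41 h 22 min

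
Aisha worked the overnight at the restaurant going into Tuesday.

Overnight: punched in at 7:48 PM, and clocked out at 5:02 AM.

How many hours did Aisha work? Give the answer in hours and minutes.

Overnight: 7:48 PM → midnight = 4 h 12 min; midnight → 5:02 AM = 5 h 2 min; span 9 h 14 min

9 h 14 min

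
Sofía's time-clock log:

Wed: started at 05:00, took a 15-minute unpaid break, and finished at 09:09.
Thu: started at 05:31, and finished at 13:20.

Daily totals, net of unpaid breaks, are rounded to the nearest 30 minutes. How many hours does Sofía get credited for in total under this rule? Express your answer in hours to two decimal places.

Wed: 05:00–09:09 = 4 h 9 min − 15 min = 3 h 54 min → rounds to 4 h 0 min
Thu: 05:31–13:20 = 7 h 49 min → rounds to 8 h 0 min
Total credited: 12 h 0 min.

12.00 hours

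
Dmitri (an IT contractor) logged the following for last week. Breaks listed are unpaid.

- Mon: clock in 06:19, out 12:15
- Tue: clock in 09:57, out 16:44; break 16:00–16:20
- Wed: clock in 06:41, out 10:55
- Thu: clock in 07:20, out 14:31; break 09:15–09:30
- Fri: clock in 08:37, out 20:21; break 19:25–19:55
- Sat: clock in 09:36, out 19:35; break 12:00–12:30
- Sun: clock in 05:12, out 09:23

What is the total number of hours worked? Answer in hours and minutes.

Mon: 06:19–12:15 = 5 h 56 min
Tue: 09:57–16:44 = 6 h 47 min; less 20 min break → 6 h 27 min
Wed: 06:41–10:55 = 4 h 14 min
Thu: 07:20–14:31 = 7 h 11 min; less 15 min break → 6 h 56 min
Fri: 08:37–20:21 = 11 h 44 min; less 30 min break → 11 h 14 min
Sat: 09:36–19:35 = 9 h 59 min; less 30 min break → 9 h 29 min
Sun: 05:12–09:23 = 4 h 11 min
Total: 5 h 56 min + 6 h 27 min + 4 h 14 min + 6 h 56 min + 11 h 14 min + 9 h 29 min + 4 h 11 min = 48 h 27 min.

48 h 27 min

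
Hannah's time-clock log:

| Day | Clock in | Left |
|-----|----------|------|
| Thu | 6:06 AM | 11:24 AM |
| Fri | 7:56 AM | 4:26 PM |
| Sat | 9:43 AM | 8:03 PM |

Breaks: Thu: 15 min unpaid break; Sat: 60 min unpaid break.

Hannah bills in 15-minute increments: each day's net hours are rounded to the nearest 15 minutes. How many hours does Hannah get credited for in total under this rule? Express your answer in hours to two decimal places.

22.75 hours

Thu: 6:06 AM–11:24 AM = 5 h 18 min − 15 min = 5 h 3 min → rounds to 5 h 0 min
Fri: 7:56 AM–4:26 PM = 8 h 30 min → rounds to 8 h 30 min
Sat: 9:43 AM–8:03 PM = 10 h 20 min − 60 min = 9 h 20 min → rounds to 9 h 15 min
Total credited: 22 h 45 min.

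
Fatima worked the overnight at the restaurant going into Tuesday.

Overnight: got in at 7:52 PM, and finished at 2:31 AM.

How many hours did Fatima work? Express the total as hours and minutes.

Overnight: 7:52 PM → midnight = 4 h 8 min; midnight → 2:31 AM = 2 h 31 min; span 6 h 39 min

6 h 39 min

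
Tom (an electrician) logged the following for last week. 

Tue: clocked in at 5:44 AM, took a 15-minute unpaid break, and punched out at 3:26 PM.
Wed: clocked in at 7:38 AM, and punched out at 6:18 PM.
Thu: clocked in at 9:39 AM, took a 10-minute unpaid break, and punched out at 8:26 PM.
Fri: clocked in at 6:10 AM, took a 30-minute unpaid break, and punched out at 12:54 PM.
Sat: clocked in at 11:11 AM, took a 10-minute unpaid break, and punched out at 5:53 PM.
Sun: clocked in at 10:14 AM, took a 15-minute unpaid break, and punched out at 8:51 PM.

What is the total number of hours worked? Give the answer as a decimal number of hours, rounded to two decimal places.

53.87 hours

Tue: 5:44 AM–3:26 PM = 9 h 42 min; less 15 min break → 9 h 27 min
Wed: 7:38 AM–6:18 PM = 10 h 40 min
Thu: 9:39 AM–8:26 PM = 10 h 47 min; less 10 min break → 10 h 37 min
Fri: 6:10 AM–12:54 PM = 6 h 44 min; less 30 min break → 6 h 14 min
Sat: 11:11 AM–5:53 PM = 6 h 42 min; less 10 min break → 6 h 32 min
Sun: 10:14 AM–8:51 PM = 10 h 37 min; less 15 min break → 10 h 22 min
Total: 9 h 27 min + 10 h 40 min + 10 h 37 min + 6 h 14 min + 6 h 32 min + 10 h 22 min = 53 h 52 min.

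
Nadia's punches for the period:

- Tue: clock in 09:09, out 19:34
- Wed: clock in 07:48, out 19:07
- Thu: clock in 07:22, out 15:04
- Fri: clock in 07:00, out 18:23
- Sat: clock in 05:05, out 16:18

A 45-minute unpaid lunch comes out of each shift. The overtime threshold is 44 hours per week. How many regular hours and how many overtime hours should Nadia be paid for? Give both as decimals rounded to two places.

Tue: 09:09–19:34 = 10 h 25 min; less 45 min break → 9 h 40 min
Wed: 07:48–19:07 = 11 h 19 min; less 45 min break → 10 h 34 min
Thu: 07:22–15:04 = 7 h 42 min; less 45 min break → 6 h 57 min
Fri: 07:00–18:23 = 11 h 23 min; less 45 min break → 10 h 38 min
Sat: 05:05–16:18 = 11 h 13 min; less 45 min break → 10 h 28 min
Total worked: 48 h 17 min = 48.28 h.
Threshold 44 h → overtime 4 h 17 min, regular 44 h 0 min.

Regular 44.00 hours, overtime 4.28 hours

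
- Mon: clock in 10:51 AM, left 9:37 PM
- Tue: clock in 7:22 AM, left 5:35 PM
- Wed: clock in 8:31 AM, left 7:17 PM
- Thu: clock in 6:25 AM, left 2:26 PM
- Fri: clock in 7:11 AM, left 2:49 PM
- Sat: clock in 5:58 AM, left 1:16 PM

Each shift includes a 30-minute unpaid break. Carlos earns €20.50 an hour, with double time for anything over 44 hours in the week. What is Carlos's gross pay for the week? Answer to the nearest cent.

€1217.70

Mon: 10:51 AM–9:37 PM = 10 h 46 min; less 30 min break → 10 h 16 min
Tue: 7:22 AM–5:35 PM = 10 h 13 min; less 30 min break → 9 h 43 min
Wed: 8:31 AM–7:17 PM = 10 h 46 min; less 30 min break → 10 h 16 min
Thu: 6:25 AM–2:26 PM = 8 h 1 min; less 30 min break → 7 h 31 min
Fri: 7:11 AM–2:49 PM = 7 h 38 min; less 30 min break → 7 h 8 min
Sat: 5:58 AM–1:16 PM = 7 h 18 min; less 30 min break → 6 h 48 min
Total worked: 51 h 42 min = 3102 min.
Regular 44 h 0 min = 2640 min at €20.50/h; overtime 7 h 42 min = 462 min at €41.00/h.
Pay = (2640 × €20.50 + 462 × €41.00) ÷ 60 = €1217.70.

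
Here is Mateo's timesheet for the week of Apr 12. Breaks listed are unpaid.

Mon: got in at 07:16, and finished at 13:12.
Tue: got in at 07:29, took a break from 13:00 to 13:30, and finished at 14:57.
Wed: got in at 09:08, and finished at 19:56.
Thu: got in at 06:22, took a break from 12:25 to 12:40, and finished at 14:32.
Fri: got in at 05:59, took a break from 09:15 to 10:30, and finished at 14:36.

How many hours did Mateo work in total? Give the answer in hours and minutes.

Mon: 07:16–13:12 = 5 h 56 min
Tue: 07:29–14:57 = 7 h 28 min; less 30 min break → 6 h 58 min
Wed: 09:08–19:56 = 10 h 48 min
Thu: 06:22–14:32 = 8 h 10 min; less 15 min break → 7 h 55 min
Fri: 05:59–14:36 = 8 h 37 min; less 75 min break → 7 h 22 min
Total: 5 h 56 min + 6 h 58 min + 10 h 48 min + 7 h 55 min + 7 h 22 min = 38 h 59 min.

38 h 59 min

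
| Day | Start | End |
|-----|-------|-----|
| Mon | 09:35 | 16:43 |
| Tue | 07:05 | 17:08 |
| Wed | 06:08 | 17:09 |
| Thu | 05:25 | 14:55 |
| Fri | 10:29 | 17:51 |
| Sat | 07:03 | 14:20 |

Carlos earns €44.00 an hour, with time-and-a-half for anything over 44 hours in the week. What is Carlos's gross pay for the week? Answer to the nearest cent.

Mon: 09:35–16:43 = 7 h 8 min
Tue: 07:05–17:08 = 10 h 3 min
Wed: 06:08–17:09 = 11 h 1 min
Thu: 05:25–14:55 = 9 h 30 min
Fri: 10:29–17:51 = 7 h 22 min
Sat: 07:03–14:20 = 7 h 17 min
Total worked: 52 h 21 min = 3141 min.
Regular 44 h 0 min = 2640 min at €44.00/h; overtime 8 h 21 min = 501 min at €66.00/h.
Pay = (2640 × €44.00 + 501 × €66.00) ÷ 60 = €2487.10.

€2487.10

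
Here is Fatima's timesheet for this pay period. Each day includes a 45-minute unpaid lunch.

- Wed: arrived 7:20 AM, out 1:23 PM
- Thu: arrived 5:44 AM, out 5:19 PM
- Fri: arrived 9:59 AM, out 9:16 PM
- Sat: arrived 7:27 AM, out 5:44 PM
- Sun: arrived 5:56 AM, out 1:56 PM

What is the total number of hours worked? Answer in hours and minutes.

43 h 27 min

Wed: 7:20 AM–1:23 PM = 6 h 3 min; less 45 min break → 5 h 18 min
Thu: 5:44 AM–5:19 PM = 11 h 35 min; less 45 min break → 10 h 50 min
Fri: 9:59 AM–9:16 PM = 11 h 17 min; less 45 min break → 10 h 32 min
Sat: 7:27 AM–5:44 PM = 10 h 17 min; less 45 min break → 9 h 32 min
Sun: 5:56 AM–1:56 PM = 8 h 0 min; less 45 min break → 7 h 15 min
Total: 5 h 18 min + 10 h 50 min + 10 h 32 min + 9 h 32 min + 7 h 15 min = 43 h 27 min.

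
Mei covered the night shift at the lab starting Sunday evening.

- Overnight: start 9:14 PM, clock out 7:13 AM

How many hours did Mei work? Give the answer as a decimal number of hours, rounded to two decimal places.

9.98 hours

Overnight: 9:14 PM → midnight = 2 h 46 min; midnight → 7:13 AM = 7 h 13 min; span 9 h 59 min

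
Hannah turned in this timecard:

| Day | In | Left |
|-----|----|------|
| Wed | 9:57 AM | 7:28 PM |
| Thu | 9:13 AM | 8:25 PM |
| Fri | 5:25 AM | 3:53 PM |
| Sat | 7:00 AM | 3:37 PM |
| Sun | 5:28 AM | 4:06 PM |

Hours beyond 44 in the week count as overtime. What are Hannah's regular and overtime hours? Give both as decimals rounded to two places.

Regular 44.00 hours, overtime 6.43 hours

Wed: 9:57 AM–7:28 PM = 9 h 31 min
Thu: 9:13 AM–8:25 PM = 11 h 12 min
Fri: 5:25 AM–3:53 PM = 10 h 28 min
Sat: 7:00 AM–3:37 PM = 8 h 37 min
Sun: 5:28 AM–4:06 PM = 10 h 38 min
Total worked: 50 h 26 min = 50.43 h.
Threshold 44 h → overtime 6 h 26 min, regular 44 h 0 min.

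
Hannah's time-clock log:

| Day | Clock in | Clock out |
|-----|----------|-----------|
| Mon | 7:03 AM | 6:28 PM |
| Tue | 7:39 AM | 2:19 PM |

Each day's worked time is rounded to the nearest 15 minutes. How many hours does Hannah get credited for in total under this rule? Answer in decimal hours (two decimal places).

Mon: 7:03 AM–6:28 PM = 11 h 25 min → rounds to 11 h 30 min
Tue: 7:39 AM–2:19 PM = 6 h 40 min → rounds to 6 h 45 min
Total credited: 18 h 15 min.

18.25 hours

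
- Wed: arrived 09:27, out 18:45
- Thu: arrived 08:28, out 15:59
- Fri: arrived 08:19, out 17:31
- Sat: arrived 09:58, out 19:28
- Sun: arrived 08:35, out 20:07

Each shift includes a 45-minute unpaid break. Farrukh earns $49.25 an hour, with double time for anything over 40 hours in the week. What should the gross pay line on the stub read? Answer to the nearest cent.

$2295.05

Wed: 09:27–18:45 = 9 h 18 min; less 45 min break → 8 h 33 min
Thu: 08:28–15:59 = 7 h 31 min; less 45 min break → 6 h 46 min
Fri: 08:19–17:31 = 9 h 12 min; less 45 min break → 8 h 27 min
Sat: 09:58–19:28 = 9 h 30 min; less 45 min break → 8 h 45 min
Sun: 08:35–20:07 = 11 h 32 min; less 45 min break → 10 h 47 min
Total worked: 43 h 18 min = 2598 min.
Regular 40 h 0 min = 2400 min at $49.25/h; overtime 3 h 18 min = 198 min at $98.50/h.
Pay = (2400 × $49.25 + 198 × $98.50) ÷ 60 = $2295.05.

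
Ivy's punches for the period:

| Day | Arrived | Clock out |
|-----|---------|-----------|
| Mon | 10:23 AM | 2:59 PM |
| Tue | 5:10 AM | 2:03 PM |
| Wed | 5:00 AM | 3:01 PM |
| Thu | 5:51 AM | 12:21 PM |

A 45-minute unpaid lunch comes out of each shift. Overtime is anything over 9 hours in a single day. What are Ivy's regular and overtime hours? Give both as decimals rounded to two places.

Regular 26.73 hours, overtime 0.27 hours

Mon: 10:23 AM–2:59 PM = 4 h 36 min; less 45 min break → 3 h 51 min
Tue: 5:10 AM–2:03 PM = 8 h 53 min; less 45 min break → 8 h 8 min
Wed: 5:00 AM–3:01 PM = 10 h 1 min; less 45 min break → 9 h 16 min
Thu: 5:51 AM–12:21 PM = 6 h 30 min; less 45 min break → 5 h 45 min
Mon reg 3 h 51 min / OT 0 h 0 min; Tue reg 8 h 8 min / OT 0 h 0 min; Wed reg 9 h 0 min / OT 0 h 16 min; Thu reg 5 h 45 min / OT 0 h 0 min.
Totals: regular 26 h 44 min, overtime 0 h 16 min.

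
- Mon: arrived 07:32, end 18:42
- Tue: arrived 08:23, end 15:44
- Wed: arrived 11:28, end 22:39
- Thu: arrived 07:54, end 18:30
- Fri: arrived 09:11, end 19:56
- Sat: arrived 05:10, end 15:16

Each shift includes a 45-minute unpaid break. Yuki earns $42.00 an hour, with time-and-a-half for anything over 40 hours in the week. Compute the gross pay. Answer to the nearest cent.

Mon: 07:32–18:42 = 11 h 10 min; less 45 min break → 10 h 25 min
Tue: 08:23–15:44 = 7 h 21 min; less 45 min break → 6 h 36 min
Wed: 11:28–22:39 = 11 h 11 min; less 45 min break → 10 h 26 min
Thu: 07:54–18:30 = 10 h 36 min; less 45 min break → 9 h 51 min
Fri: 09:11–19:56 = 10 h 45 min; less 45 min break → 10 h 0 min
Sat: 05:10–15:16 = 10 h 6 min; less 45 min break → 9 h 21 min
Total worked: 56 h 39 min = 3399 min.
Regular 40 h 0 min = 2400 min at $42.00/h; overtime 16 h 39 min = 999 min at $63.00/h.
Pay = (2400 × $42.00 + 999 × $63.00) ÷ 60 = $2728.95.

$2728.95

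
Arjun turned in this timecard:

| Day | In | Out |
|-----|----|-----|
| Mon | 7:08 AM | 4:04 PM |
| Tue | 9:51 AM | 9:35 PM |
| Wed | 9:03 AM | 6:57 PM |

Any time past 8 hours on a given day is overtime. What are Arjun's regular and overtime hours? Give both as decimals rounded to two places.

Regular 24.00 hours, overtime 6.57 hours

Mon: 7:08 AM–4:04 PM = 8 h 56 min
Tue: 9:51 AM–9:35 PM = 11 h 44 min
Wed: 9:03 AM–6:57 PM = 9 h 54 min
Mon reg 8 h 0 min / OT 0 h 56 min; Tue reg 8 h 0 min / OT 3 h 44 min; Wed reg 8 h 0 min / OT 1 h 54 min.
Totals: regular 24 h 0 min, overtime 6 h 34 min.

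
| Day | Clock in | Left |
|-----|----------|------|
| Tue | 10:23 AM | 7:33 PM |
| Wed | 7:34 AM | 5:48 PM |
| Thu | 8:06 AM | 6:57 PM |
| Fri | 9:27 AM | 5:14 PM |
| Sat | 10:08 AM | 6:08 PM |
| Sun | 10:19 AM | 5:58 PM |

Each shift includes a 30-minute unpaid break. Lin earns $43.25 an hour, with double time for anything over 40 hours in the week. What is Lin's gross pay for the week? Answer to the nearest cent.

Tue: 10:23 AM–7:33 PM = 9 h 10 min; less 30 min break → 8 h 40 min
Wed: 7:34 AM–5:48 PM = 10 h 14 min; less 30 min break → 9 h 44 min
Thu: 8:06 AM–6:57 PM = 10 h 51 min; less 30 min break → 10 h 21 min
Fri: 9:27 AM–5:14 PM = 7 h 47 min; less 30 min break → 7 h 17 min
Sat: 10:08 AM–6:08 PM = 8 h 0 min; less 30 min break → 7 h 30 min
Sun: 10:19 AM–5:58 PM = 7 h 39 min; less 30 min break → 7 h 9 min
Total worked: 50 h 41 min = 3041 min.
Regular 40 h 0 min = 2400 min at $43.25/h; overtime 10 h 41 min = 641 min at $86.50/h.
Pay = (2400 × $43.25 + 641 × $86.50) ÷ 60 = $2654.11.

$2654.11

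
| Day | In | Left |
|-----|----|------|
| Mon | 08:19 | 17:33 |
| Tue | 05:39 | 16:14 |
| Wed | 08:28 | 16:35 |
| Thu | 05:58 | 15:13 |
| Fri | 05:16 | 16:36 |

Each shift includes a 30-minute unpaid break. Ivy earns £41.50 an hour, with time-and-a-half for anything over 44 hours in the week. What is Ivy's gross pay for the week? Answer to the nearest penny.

£1951.54

Mon: 08:19–17:33 = 9 h 14 min; less 30 min break → 8 h 44 min
Tue: 05:39–16:14 = 10 h 35 min; less 30 min break → 10 h 5 min
Wed: 08:28–16:35 = 8 h 7 min; less 30 min break → 7 h 37 min
Thu: 05:58–15:13 = 9 h 15 min; less 30 min break → 8 h 45 min
Fri: 05:16–16:36 = 11 h 20 min; less 30 min break → 10 h 50 min
Total worked: 46 h 1 min = 2761 min.
Regular 44 h 0 min = 2640 min at £41.50/h; overtime 2 h 1 min = 121 min at £62.25/h.
Pay = (2640 × £41.50 + 121 × £62.25) ÷ 60 = £1951.54.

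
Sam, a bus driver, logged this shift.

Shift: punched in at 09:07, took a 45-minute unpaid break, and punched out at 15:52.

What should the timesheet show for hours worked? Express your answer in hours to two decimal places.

6.00 hours

Shift: 09:07–15:52 = 6 h 45 min; less 45 min break → 6 h 0 min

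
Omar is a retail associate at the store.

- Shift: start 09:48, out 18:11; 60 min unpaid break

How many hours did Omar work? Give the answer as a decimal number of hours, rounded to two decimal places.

7.38 hours

Shift: 09:48–18:11 = 8 h 23 min; less 60 min break → 7 h 23 min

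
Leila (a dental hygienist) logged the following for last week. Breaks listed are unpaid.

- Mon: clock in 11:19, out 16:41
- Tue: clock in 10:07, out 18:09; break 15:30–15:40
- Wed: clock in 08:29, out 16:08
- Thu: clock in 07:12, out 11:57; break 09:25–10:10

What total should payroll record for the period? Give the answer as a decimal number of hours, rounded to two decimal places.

24.88 hours

Mon: 11:19–16:41 = 5 h 22 min
Tue: 10:07–18:09 = 8 h 2 min; less 10 min break → 7 h 52 min
Wed: 08:29–16:08 = 7 h 39 min
Thu: 07:12–11:57 = 4 h 45 min; less 45 min break → 4 h 0 min
Total: 5 h 22 min + 7 h 52 min + 7 h 39 min + 4 h 0 min = 24 h 53 min.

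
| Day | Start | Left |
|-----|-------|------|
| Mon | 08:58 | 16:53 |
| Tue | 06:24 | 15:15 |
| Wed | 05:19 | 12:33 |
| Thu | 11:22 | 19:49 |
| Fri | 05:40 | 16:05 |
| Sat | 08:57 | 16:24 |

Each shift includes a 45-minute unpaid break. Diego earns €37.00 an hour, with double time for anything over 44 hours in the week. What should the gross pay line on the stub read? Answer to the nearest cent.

Mon: 08:58–16:53 = 7 h 55 min; less 45 min break → 7 h 10 min
Tue: 06:24–15:15 = 8 h 51 min; less 45 min break → 8 h 6 min
Wed: 05:19–12:33 = 7 h 14 min; less 45 min break → 6 h 29 min
Thu: 11:22–19:49 = 8 h 27 min; less 45 min break → 7 h 42 min
Fri: 05:40–16:05 = 10 h 25 min; less 45 min break → 9 h 40 min
Sat: 08:57–16:24 = 7 h 27 min; less 45 min break → 6 h 42 min
Total worked: 45 h 49 min = 2749 min.
Regular 44 h 0 min = 2640 min at €37.00/h; overtime 1 h 49 min = 109 min at €74.00/h.
Pay = (2640 × €37.00 + 109 × €74.00) ÷ 60 = €1762.43.

€1762.43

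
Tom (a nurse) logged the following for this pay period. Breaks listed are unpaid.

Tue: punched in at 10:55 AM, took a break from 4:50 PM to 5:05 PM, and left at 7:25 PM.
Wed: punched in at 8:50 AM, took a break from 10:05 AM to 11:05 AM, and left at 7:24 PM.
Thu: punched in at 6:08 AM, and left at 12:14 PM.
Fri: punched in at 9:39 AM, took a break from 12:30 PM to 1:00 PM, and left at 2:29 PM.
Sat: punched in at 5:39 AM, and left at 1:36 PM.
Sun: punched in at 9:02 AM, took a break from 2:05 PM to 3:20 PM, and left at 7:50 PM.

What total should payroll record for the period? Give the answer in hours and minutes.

45 h 45 min

Tue: 10:55 AM–7:25 PM = 8 h 30 min; less 15 min break → 8 h 15 min
Wed: 8:50 AM–7:24 PM = 10 h 34 min; less 60 min break → 9 h 34 min
Thu: 6:08 AM–12:14 PM = 6 h 6 min
Fri: 9:39 AM–2:29 PM = 4 h 50 min; less 30 min break → 4 h 20 min
Sat: 5:39 AM–1:36 PM = 7 h 57 min
Sun: 9:02 AM–7:50 PM = 10 h 48 min; less 75 min break → 9 h 33 min
Total: 8 h 15 min + 9 h 34 min + 6 h 6 min + 4 h 20 min + 7 h 57 min + 9 h 33 min = 45 h 45 min.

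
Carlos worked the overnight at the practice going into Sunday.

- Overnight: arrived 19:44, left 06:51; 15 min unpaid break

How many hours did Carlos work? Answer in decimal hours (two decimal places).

Overnight: 19:44 → midnight = 4 h 16 min; midnight → 06:51 = 6 h 51 min; span 11 h 7 min; less 15 min break → 10 h 52 min

10.87 hours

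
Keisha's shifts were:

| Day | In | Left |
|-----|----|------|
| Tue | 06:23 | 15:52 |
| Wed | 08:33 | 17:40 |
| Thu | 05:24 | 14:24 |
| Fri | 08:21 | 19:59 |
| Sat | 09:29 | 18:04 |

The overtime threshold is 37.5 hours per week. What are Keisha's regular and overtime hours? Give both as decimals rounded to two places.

Regular 37.50 hours, overtime 10.32 hours

Tue: 06:23–15:52 = 9 h 29 min
Wed: 08:33–17:40 = 9 h 7 min
Thu: 05:24–14:24 = 9 h 0 min
Fri: 08:21–19:59 = 11 h 38 min
Sat: 09:29–18:04 = 8 h 35 min
Total worked: 47 h 49 min = 47.82 h.
Threshold 37.5 h → overtime 10 h 19 min, regular 37 h 30 min.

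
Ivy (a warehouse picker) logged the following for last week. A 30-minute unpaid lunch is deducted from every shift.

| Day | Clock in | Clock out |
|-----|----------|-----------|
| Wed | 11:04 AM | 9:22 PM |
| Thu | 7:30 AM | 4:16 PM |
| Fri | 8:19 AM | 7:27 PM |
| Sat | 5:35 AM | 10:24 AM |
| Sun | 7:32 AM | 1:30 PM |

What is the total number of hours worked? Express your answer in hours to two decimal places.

38.48 hours

Wed: 11:04 AM–9:22 PM = 10 h 18 min; less 30 min break → 9 h 48 min
Thu: 7:30 AM–4:16 PM = 8 h 46 min; less 30 min break → 8 h 16 min
Fri: 8:19 AM–7:27 PM = 11 h 8 min; less 30 min break → 10 h 38 min
Sat: 5:35 AM–10:24 AM = 4 h 49 min; less 30 min break → 4 h 19 min
Sun: 7:32 AM–1:30 PM = 5 h 58 min; less 30 min break → 5 h 28 min
Total: 9 h 48 min + 8 h 16 min + 10 h 38 min + 4 h 19 min + 5 h 28 min = 38 h 29 min.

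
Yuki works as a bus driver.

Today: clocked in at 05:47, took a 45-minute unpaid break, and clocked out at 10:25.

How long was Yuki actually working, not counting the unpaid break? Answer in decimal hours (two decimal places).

3.88 hours

Today: 05:47–10:25 = 4 h 38 min; less 45 min break → 3 h 53 min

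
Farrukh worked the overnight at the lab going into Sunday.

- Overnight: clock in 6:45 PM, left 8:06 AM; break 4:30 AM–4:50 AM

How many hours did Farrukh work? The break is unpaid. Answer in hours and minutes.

13 h 1 min

Overnight: 6:45 PM → midnight = 5 h 15 min; midnight → 8:06 AM = 8 h 6 min; span 13 h 21 min; less 20 min break → 13 h 1 min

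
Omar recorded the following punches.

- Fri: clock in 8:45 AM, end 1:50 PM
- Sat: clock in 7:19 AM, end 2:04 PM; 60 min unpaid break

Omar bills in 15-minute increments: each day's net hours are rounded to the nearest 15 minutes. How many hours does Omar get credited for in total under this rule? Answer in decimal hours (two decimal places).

Fri: 8:45 AM–1:50 PM = 5 h 5 min → rounds to 5 h 0 min
Sat: 7:19 AM–2:04 PM = 6 h 45 min − 60 min = 5 h 45 min → rounds to 5 h 45 min
Total credited: 10 h 45 min.

10.75 hours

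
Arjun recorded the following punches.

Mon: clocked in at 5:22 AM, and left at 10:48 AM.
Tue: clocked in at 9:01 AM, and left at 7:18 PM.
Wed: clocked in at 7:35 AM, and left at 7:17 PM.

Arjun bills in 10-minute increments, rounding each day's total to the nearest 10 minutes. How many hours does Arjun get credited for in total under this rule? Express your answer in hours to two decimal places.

Mon: 5:22 AM–10:48 AM = 5 h 26 min → rounds to 5 h 30 min
Tue: 9:01 AM–7:18 PM = 10 h 17 min → rounds to 10 h 20 min
Wed: 7:35 AM–7:17 PM = 11 h 42 min → rounds to 11 h 40 min
Total credited: 27 h 30 min.

27.50 hours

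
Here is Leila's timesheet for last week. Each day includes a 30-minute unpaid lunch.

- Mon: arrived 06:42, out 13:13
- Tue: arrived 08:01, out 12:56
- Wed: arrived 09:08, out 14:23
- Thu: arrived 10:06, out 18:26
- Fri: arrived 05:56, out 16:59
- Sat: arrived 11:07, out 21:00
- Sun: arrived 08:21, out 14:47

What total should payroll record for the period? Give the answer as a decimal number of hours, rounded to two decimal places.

Mon: 06:42–13:13 = 6 h 31 min; less 30 min break → 6 h 1 min
Tue: 08:01–12:56 = 4 h 55 min; less 30 min break → 4 h 25 min
Wed: 09:08–14:23 = 5 h 15 min; less 30 min break → 4 h 45 min
Thu: 10:06–18:26 = 8 h 20 min; less 30 min break → 7 h 50 min
Fri: 05:56–16:59 = 11 h 3 min; less 30 min break → 10 h 33 min
Sat: 11:07–21:00 = 9 h 53 min; less 30 min break → 9 h 23 min
Sun: 08:21–14:47 = 6 h 26 min; less 30 min break → 5 h 56 min
Total: 6 h 1 min + 4 h 25 min + 4 h 45 min + 7 h 50 min + 10 h 33 min + 9 h 23 min + 5 h 56 min = 48 h 53 min.

48.88 hours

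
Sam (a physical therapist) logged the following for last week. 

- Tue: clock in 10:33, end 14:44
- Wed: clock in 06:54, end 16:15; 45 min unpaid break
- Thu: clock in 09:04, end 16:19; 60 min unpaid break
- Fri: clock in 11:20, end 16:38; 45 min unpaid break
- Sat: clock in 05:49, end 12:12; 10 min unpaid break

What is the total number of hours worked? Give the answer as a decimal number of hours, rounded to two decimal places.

29.80 hours

Tue: 10:33–14:44 = 4 h 11 min
Wed: 06:54–16:15 = 9 h 21 min; less 45 min break → 8 h 36 min
Thu: 09:04–16:19 = 7 h 15 min; less 60 min break → 6 h 15 min
Fri: 11:20–16:38 = 5 h 18 min; less 45 min break → 4 h 33 min
Sat: 05:49–12:12 = 6 h 23 min; less 10 min break → 6 h 13 min
Total: 4 h 11 min + 8 h 36 min + 6 h 15 min + 4 h 33 min + 6 h 13 min = 29 h 48 min.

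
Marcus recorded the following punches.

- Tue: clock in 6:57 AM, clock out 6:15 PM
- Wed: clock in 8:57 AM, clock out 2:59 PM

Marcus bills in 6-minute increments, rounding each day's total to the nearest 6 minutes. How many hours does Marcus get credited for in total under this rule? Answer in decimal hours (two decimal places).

Tue: 6:57 AM–6:15 PM = 11 h 18 min → rounds to 11 h 18 min
Wed: 8:57 AM–2:59 PM = 6 h 2 min → rounds to 6 h 0 min
Total credited: 17 h 18 min.

17.30 hours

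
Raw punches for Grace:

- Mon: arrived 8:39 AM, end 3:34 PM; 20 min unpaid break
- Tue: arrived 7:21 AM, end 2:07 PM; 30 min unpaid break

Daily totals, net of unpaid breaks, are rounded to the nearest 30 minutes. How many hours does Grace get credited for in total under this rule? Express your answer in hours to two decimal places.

13.00 hours

Mon: 8:39 AM–3:34 PM = 6 h 55 min − 20 min = 6 h 35 min → rounds to 6 h 30 min
Tue: 7:21 AM–2:07 PM = 6 h 46 min − 30 min = 6 h 16 min → rounds to 6 h 30 min
Total credited: 13 h 0 min.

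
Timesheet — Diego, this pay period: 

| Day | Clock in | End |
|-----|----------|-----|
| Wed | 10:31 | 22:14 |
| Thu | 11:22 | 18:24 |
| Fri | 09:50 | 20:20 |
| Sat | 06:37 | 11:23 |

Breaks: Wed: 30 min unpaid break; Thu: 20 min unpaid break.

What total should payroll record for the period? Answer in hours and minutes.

Wed: 10:31–22:14 = 11 h 43 min; less 30 min break → 11 h 13 min
Thu: 11:22–18:24 = 7 h 2 min; less 20 min break → 6 h 42 min
Fri: 09:50–20:20 = 10 h 30 min
Sat: 06:37–11:23 = 4 h 46 min
Total: 11 h 13 min + 6 h 42 min + 10 h 30 min + 4 h 46 min = 33 h 11 min.

33 h 11 min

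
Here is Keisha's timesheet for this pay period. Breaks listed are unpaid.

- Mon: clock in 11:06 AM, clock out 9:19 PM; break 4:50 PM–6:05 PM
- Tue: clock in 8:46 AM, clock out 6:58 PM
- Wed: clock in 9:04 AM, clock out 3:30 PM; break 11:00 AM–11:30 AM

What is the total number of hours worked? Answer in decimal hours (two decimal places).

Mon: 11:06 AM–9:19 PM = 10 h 13 min; less 75 min break → 8 h 58 min
Tue: 8:46 AM–6:58 PM = 10 h 12 min
Wed: 9:04 AM–3:30 PM = 6 h 26 min; less 30 min break → 5 h 56 min
Total: 8 h 58 min + 10 h 12 min + 5 h 56 min = 25 h 6 min.

25.10 hours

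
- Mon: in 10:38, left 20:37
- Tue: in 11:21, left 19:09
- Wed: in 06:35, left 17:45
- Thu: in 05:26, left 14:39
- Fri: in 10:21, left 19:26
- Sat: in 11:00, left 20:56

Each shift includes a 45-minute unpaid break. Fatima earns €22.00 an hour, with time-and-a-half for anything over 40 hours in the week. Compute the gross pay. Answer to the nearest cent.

€1298.55

Mon: 10:38–20:37 = 9 h 59 min; less 45 min break → 9 h 14 min
Tue: 11:21–19:09 = 7 h 48 min; less 45 min break → 7 h 3 min
Wed: 06:35–17:45 = 11 h 10 min; less 45 min break → 10 h 25 min
Thu: 05:26–14:39 = 9 h 13 min; less 45 min break → 8 h 28 min
Fri: 10:21–19:26 = 9 h 5 min; less 45 min break → 8 h 20 min
Sat: 11:00–20:56 = 9 h 56 min; less 45 min break → 9 h 11 min
Total worked: 52 h 41 min = 3161 min.
Regular 40 h 0 min = 2400 min at €22.00/h; overtime 12 h 41 min = 761 min at €33.00/h.
Pay = (2400 × €22.00 + 761 × €33.00) ÷ 60 = €1298.55.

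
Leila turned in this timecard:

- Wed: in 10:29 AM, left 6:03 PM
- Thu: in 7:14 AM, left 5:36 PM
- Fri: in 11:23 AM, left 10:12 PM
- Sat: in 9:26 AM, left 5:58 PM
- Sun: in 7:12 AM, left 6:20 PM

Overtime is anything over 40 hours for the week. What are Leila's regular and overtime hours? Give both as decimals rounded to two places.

Regular 40.00 hours, overtime 8.42 hours

Wed: 10:29 AM–6:03 PM = 7 h 34 min
Thu: 7:14 AM–5:36 PM = 10 h 22 min
Fri: 11:23 AM–10:12 PM = 10 h 49 min
Sat: 9:26 AM–5:58 PM = 8 h 32 min
Sun: 7:12 AM–6:20 PM = 11 h 8 min
Total worked: 48 h 25 min = 48.42 h.
Threshold 40 h → overtime 8 h 25 min, regular 40 h 0 min.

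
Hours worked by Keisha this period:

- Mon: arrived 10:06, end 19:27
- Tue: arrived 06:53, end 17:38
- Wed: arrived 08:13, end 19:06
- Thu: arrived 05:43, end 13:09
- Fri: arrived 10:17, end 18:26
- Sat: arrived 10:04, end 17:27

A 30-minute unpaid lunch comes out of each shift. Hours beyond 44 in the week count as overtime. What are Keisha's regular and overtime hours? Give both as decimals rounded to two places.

Mon: 10:06–19:27 = 9 h 21 min; less 30 min break → 8 h 51 min
Tue: 06:53–17:38 = 10 h 45 min; less 30 min break → 10 h 15 min
Wed: 08:13–19:06 = 10 h 53 min; less 30 min break → 10 h 23 min
Thu: 05:43–13:09 = 7 h 26 min; less 30 min break → 6 h 56 min
Fri: 10:17–18:26 = 8 h 9 min; less 30 min break → 7 h 39 min
Sat: 10:04–17:27 = 7 h 23 min; less 30 min break → 6 h 53 min
Total worked: 50 h 57 min = 50.95 h.
Threshold 44 h → overtime 6 h 57 min, regular 44 h 0 min.

Regular 44.00 hours, overtime 6.95 hours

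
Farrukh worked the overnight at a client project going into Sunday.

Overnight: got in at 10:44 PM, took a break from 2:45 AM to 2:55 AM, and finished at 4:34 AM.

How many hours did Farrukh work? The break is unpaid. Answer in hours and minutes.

Overnight: 10:44 PM → midnight = 1 h 16 min; midnight → 4:34 AM = 4 h 34 min; span 5 h 50 min; less 10 min break → 5 h 40 min

5 h 40 min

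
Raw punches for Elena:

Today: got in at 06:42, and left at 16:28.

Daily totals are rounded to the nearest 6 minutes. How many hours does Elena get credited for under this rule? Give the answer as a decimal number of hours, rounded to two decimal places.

9.80 hours

Today: 06:42–16:28 = 9 h 46 min → rounds to 9 h 48 min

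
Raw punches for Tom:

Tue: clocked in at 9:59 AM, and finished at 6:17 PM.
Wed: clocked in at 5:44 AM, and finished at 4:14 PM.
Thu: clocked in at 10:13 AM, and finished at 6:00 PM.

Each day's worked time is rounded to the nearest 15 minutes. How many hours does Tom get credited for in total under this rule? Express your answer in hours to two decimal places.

Tue: 9:59 AM–6:17 PM = 8 h 18 min → rounds to 8 h 15 min
Wed: 5:44 AM–4:14 PM = 10 h 30 min → rounds to 10 h 30 min
Thu: 10:13 AM–6:00 PM = 7 h 47 min → rounds to 7 h 45 min
Total credited: 26 h 30 min.

26.50 hours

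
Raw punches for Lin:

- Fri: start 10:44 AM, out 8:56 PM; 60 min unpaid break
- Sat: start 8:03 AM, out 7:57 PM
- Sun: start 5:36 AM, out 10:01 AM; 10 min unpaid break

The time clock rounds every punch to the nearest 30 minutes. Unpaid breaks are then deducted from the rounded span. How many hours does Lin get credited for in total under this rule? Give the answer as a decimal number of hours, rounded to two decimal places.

Fri: in 10:44 AM→10:30 AM, out 8:56 PM→9:00 PM; 10 h 30 min − 60 min = 9 h 30 min
Sat: in 8:03 AM→8:00 AM, out 7:57 PM→8:00 PM; 12 h 0 min
Sun: in 5:36 AM→5:30 AM, out 10:01 AM→10:00 AM; 4 h 30 min − 10 min = 4 h 20 min
Total credited: 25 h 50 min.

25.83 hours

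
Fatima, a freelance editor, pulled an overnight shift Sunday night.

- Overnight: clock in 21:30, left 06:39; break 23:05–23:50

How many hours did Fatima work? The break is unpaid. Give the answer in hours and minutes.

Overnight: 21:30 → midnight = 2 h 30 min; midnight → 06:39 = 6 h 39 min; span 9 h 9 min; less 45 min break → 8 h 24 min

8 h 24 min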